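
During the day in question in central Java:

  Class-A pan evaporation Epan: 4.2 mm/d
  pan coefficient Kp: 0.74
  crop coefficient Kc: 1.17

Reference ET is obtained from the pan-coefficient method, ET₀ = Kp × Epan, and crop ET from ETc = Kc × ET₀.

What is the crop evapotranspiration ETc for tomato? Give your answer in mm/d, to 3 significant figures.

3.64 mm/d

ET₀ = 0.74 × 4.2 = 3.1080 mm/d
ETc = Kc × ET₀ = 1.17 × 3.1080 = 3.6364 mm/d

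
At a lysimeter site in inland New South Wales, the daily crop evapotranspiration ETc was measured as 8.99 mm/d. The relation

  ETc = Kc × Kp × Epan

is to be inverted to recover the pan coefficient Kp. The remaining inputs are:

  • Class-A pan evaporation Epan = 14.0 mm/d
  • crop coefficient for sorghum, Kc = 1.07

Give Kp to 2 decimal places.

ETc = Kc × Kp × Epan  ⇒  Kp = ETc / (Kc × Epan)
Kp = 8.99 / (1.07 × 14.0) = 8.99 / 14.980 = 0.6001

0.60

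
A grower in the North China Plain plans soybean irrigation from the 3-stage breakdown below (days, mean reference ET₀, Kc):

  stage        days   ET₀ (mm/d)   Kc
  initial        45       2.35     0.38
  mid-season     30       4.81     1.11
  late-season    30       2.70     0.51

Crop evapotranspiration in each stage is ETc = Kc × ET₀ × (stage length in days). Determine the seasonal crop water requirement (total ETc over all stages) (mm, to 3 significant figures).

initial: 0.38 × 2.35 × 45 = 40.19 mm
mid-season: 1.11 × 4.81 × 30 = 160.17 mm
late-season: 0.51 × 2.70 × 30 = 41.31 mm
Seasonal total = 241.67 mm

242 mm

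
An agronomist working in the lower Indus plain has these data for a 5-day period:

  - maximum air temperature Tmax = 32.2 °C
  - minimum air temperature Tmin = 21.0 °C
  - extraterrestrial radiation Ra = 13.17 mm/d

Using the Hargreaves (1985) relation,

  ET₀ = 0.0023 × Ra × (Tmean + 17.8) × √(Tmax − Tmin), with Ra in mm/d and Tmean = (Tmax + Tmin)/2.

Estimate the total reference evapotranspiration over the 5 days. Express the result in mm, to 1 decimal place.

Tmean = (32.2 + 21.0)/2 = 26.60 °C
ET₀ = 0.0023 × 13.17 × (26.60 + 17.8) × √11.2 = 0.0023 × 13.17 × 44.40 × 3.3466 = 4.5009 mm/d
Over 5 days: 4.5009 × 5 = 22.505 mm

22.5 mm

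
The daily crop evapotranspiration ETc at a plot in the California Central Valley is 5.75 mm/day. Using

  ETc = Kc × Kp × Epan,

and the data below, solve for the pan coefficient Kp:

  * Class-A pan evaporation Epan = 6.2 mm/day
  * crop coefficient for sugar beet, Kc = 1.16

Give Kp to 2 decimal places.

0.80

ETc = Kc × Kp × Epan  ⇒  Kp = ETc / (Kc × Epan)
Kp = 5.75 / (1.16 × 6.2) = 5.75 / 7.192 = 0.7995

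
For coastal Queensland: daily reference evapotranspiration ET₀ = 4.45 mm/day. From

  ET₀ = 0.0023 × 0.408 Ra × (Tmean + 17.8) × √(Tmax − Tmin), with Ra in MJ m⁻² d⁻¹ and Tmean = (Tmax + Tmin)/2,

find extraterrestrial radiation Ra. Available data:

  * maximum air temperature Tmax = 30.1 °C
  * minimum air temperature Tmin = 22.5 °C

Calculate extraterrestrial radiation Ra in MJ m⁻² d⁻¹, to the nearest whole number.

Tmean = (30.1+22.5)/2 = 26.30 °C; ΔT = 7.6
Ra = ET₀ / [0.0023 × 0.408 × (Tmean+17.8) × √ΔT]
   = 4.45 / (0.0023 × 0.408 × 44.10 × 2.7568) = 39.006 MJ m⁻² d⁻¹

39 MJ m⁻² d⁻¹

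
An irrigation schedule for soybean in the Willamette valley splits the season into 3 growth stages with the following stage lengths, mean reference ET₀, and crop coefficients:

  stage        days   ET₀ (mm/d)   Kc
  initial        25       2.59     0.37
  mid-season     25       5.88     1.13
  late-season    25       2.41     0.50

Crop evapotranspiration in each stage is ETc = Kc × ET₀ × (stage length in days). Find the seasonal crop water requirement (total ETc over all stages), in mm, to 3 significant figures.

initial: 0.37 × 2.59 × 25 = 23.96 mm
mid-season: 1.13 × 5.88 × 25 = 166.11 mm
late-season: 0.50 × 2.41 × 25 = 30.13 mm
Seasonal total = 220.20 mm

220 mm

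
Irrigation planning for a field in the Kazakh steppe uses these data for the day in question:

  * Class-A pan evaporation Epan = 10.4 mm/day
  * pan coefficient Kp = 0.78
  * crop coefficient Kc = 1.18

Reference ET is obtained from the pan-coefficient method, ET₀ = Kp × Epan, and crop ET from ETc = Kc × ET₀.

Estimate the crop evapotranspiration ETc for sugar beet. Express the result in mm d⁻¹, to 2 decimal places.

9.57 mm d⁻¹

ET₀ = 0.78 × 10.4 = 8.1120 mm/d
ETc = Kc × ET₀ = 1.18 × 8.1120 = 9.5722 mm/d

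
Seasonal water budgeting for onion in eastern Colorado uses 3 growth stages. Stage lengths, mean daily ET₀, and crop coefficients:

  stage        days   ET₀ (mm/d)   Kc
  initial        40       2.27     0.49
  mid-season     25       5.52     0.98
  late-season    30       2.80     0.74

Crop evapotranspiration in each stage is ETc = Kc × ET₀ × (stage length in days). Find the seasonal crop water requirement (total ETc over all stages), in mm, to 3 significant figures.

initial: 0.49 × 2.27 × 40 = 44.49 mm
mid-season: 0.98 × 5.52 × 25 = 135.24 mm
late-season: 0.74 × 2.80 × 30 = 62.16 mm
Seasonal total = 241.89 mm

242 mm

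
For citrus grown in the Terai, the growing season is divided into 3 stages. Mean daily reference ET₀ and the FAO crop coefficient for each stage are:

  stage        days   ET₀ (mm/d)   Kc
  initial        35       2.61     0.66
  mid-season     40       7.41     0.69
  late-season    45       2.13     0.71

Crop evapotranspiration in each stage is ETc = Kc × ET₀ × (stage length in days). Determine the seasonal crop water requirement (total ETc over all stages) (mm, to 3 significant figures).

333 mm

initial: 0.66 × 2.61 × 35 = 60.29 mm
mid-season: 0.69 × 7.41 × 40 = 204.52 mm
late-season: 0.71 × 2.13 × 45 = 68.05 mm
Seasonal total = 332.86 mm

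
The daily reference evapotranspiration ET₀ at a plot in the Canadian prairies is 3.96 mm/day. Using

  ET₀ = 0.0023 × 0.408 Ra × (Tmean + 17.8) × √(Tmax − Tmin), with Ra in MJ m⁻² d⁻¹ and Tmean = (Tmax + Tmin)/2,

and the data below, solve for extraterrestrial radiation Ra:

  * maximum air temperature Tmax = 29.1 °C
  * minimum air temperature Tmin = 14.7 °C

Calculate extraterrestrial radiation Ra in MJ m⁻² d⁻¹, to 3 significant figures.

Tmean = (29.1+14.7)/2 = 21.90 °C; ΔT = 14.4
Ra = ET₀ / [0.0023 × 0.408 × (Tmean+17.8) × √ΔT]
   = 3.96 / (0.0023 × 0.408 × 39.70 × 3.7947) = 28.012 MJ m⁻² d⁻¹

28.0 MJ m⁻² d⁻¹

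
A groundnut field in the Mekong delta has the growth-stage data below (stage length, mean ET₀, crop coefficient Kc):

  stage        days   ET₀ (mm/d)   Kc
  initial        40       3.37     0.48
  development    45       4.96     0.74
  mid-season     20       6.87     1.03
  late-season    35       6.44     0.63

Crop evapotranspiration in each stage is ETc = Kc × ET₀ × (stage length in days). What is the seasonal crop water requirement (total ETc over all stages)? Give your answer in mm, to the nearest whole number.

513 mm

initial: 0.48 × 3.37 × 40 = 64.70 mm
development: 0.74 × 4.96 × 45 = 165.17 mm
mid-season: 1.03 × 6.87 × 20 = 141.52 mm
late-season: 0.63 × 6.44 × 35 = 142.00 mm
Seasonal total = 513.39 mm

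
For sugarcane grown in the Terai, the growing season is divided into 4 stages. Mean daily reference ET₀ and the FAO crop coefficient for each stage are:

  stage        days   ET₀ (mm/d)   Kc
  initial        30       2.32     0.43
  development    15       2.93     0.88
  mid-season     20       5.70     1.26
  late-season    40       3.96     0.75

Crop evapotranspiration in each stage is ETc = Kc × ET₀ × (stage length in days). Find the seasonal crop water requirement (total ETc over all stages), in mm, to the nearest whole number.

331 mm

initial: 0.43 × 2.32 × 30 = 29.93 mm
development: 0.88 × 2.93 × 15 = 38.68 mm
mid-season: 1.26 × 5.70 × 20 = 143.64 mm
late-season: 0.75 × 3.96 × 40 = 118.80 mm
Seasonal total = 331.05 mm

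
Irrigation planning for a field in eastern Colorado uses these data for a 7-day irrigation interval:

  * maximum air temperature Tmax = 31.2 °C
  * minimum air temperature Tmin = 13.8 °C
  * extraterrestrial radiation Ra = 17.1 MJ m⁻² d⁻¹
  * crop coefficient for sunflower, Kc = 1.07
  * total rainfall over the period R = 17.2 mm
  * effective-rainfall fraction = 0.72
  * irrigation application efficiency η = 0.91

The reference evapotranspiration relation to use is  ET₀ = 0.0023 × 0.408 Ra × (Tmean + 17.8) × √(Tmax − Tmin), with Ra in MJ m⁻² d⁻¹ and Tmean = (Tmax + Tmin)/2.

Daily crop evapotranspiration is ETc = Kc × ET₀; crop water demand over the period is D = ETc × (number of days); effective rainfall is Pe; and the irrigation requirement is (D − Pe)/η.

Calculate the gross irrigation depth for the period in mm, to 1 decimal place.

8.6 mm

Tmean = (31.2 + 13.8)/2 = 22.50 °C
0.408 Ra = 0.408 × 17.1 = 6.9768 mm/d equivalent
ET₀ = 0.0023 × 6.9768 × (22.50 + 17.8) × √17.4 = 0.0023 × 6.9768 × 40.30 × 4.1713 = 2.6975 mm/d
ETc = Kc × ET₀ = 1.07 × 2.6975 = 2.8863 mm/d
Crop demand D = ETc × 7 d = 2.8863 × 7 = 20.204 mm
Pe = 0.72 × 17.2 = 12.384 mm
D − Pe = 20.204 − 12.384 = 7.820 mm
Gross irrigation = 7.820 / 0.91 = 8.593 mm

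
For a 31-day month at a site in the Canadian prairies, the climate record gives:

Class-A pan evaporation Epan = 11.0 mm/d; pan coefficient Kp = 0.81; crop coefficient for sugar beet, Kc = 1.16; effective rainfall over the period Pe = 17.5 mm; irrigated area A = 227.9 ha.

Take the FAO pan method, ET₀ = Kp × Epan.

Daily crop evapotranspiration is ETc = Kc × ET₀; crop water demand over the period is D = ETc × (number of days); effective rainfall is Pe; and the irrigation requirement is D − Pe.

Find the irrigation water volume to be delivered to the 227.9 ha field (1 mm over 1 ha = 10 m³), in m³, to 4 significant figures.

690300 m³

ET₀ = 0.81 × 11.0 = 8.9100 mm/d
ETc = Kc × ET₀ = 1.16 × 8.9100 = 10.3356 mm/d
Crop demand D = ETc × 31 d = 10.3356 × 31 = 320.404 mm
D − Pe = 320.404 − 17.5 = 302.904 mm
Volume = 302.904 mm × 227.9 ha × 10 = 690318.2 m³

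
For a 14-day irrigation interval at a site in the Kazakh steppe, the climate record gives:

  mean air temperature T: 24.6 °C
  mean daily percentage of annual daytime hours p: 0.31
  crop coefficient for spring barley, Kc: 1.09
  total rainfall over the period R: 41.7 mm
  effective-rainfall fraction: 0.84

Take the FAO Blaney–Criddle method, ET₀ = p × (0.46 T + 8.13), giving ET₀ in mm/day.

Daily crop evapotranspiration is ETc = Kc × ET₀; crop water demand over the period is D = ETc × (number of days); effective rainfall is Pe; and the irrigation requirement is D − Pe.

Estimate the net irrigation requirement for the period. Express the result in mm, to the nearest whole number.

ET₀ = 0.31 × (0.46 × 24.6 + 8.13) = 0.31 × 19.446 = 6.0283 mm/d
ETc = Kc × ET₀ = 1.09 × 6.0283 = 6.5708 mm/d
Crop demand D = ETc × 14 d = 6.5708 × 14 = 91.991 mm
Pe = 0.84 × 41.7 = 35.028 mm
D − Pe = 91.991 − 35.028 = 56.963 mm

57 mm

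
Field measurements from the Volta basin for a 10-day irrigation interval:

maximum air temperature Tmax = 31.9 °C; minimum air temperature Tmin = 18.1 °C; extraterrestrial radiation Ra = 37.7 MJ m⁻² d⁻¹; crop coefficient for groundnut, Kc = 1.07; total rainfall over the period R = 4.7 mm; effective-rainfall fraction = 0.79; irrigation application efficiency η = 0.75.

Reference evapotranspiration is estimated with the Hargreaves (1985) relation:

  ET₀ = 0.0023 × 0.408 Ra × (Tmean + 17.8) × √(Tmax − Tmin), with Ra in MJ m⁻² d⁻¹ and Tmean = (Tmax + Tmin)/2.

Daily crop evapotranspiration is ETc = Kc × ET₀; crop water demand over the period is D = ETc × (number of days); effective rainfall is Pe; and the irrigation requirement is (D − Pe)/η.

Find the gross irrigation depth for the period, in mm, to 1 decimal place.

75.3 mm

Tmean = (31.9 + 18.1)/2 = 25.00 °C
0.408 Ra = 0.408 × 37.7 = 15.3816 mm/d equivalent
ET₀ = 0.0023 × 15.3816 × (25.00 + 17.8) × √13.8 = 0.0023 × 15.3816 × 42.80 × 3.7148 = 5.6248 mm/d
ETc = Kc × ET₀ = 1.07 × 5.6248 = 6.0185 mm/d
Crop demand D = ETc × 10 d = 6.0185 × 10 = 60.185 mm
Pe = 0.79 × 4.7 = 3.713 mm
D − Pe = 60.185 − 3.713 = 56.472 mm
Gross irrigation = 56.472 / 0.75 = 75.296 mm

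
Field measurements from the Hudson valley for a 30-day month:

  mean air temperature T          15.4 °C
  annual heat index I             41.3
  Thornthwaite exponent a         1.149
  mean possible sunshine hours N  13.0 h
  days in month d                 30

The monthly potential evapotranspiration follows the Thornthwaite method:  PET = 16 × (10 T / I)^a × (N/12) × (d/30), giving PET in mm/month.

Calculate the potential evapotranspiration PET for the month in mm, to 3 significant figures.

10T/I = 10 × 15.4 / 41.3 = 3.7288
(10T/I)^a = 3.7288^1.149 = 4.5366
Uncorrected PET = 16 × 4.5366 = 72.586 mm
Correction = (N/12)(d/30) = (13.0/12)(30/30) = 1.0833
PET = 72.586 × 1.0833 = 78.632 mm/month

78.6 mm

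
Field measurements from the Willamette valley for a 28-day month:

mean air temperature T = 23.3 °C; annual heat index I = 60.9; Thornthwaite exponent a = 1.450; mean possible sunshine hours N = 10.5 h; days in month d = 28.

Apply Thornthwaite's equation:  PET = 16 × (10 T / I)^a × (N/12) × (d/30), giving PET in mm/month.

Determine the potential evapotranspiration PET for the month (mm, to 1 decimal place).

10T/I = 10 × 23.3 / 60.9 = 3.8259
(10T/I)^a = 3.8259^1.450 = 6.9978
Uncorrected PET = 16 × 6.9978 = 111.965 mm
Correction = (N/12)(d/30) = (10.5/12)(28/30) = 0.8167
PET = 111.965 × 0.8167 = 91.442 mm/month

91.4 mm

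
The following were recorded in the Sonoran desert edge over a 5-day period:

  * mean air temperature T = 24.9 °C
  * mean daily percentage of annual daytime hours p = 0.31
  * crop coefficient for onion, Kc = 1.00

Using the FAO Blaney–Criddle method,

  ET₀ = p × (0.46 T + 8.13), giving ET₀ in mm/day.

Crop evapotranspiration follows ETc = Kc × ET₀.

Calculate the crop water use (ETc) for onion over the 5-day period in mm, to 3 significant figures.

30.4 mm

ET₀ = 0.31 × (0.46 × 24.9 + 8.13) = 0.31 × 19.584 = 6.0710 mm/d
ETc = Kc × ET₀ = 1.00 × 6.0710 = 6.0710 mm/d
Over 5 days: 6.0710 × 5 = 30.355 mm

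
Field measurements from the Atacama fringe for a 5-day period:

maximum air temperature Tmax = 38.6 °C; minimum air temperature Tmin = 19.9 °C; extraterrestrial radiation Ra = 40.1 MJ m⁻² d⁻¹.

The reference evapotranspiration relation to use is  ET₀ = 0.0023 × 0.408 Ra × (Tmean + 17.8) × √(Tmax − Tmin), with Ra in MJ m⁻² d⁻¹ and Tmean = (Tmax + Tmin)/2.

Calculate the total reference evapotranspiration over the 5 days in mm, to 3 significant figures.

38.3 mm

Tmean = (38.6 + 19.9)/2 = 29.25 °C
0.408 Ra = 0.408 × 40.1 = 16.3608 mm/d equivalent
ET₀ = 0.0023 × 16.3608 × (29.25 + 17.8) × √18.7 = 0.0023 × 16.3608 × 47.05 × 4.3243 = 7.6561 mm/d
Over 5 days: 7.6561 × 5 = 38.281 mm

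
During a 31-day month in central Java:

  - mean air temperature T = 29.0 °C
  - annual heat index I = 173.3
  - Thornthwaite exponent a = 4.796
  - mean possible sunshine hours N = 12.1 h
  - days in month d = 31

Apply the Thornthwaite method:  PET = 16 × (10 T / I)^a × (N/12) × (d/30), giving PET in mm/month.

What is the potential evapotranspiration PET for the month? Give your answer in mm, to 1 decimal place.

196.9 mm

10T/I = 10 × 29.0 / 173.3 = 1.6734
(10T/I)^a = 1.6734^4.796 = 11.8137
Uncorrected PET = 16 × 11.8137 = 189.019 mm
Correction = (N/12)(d/30) = (12.1/12)(31/30) = 1.0419
PET = 189.019 × 1.0419 = 196.939 mm/month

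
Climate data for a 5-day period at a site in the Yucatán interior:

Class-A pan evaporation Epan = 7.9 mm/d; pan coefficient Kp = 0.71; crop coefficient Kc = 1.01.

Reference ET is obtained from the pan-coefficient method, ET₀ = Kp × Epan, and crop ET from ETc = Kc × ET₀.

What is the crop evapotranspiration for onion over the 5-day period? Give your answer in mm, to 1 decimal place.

ET₀ = 0.71 × 7.9 = 5.6090 mm/d
ETc = Kc × ET₀ = 1.01 × 5.6090 = 5.6651 mm/d
Over 5 days: 5.6651 × 5 = 28.326 mm

28.3 mm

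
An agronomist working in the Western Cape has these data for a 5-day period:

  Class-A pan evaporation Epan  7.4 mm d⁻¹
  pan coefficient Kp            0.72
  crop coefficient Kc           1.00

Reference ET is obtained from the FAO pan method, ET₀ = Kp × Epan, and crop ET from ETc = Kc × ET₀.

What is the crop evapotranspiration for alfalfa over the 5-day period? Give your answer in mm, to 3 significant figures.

26.6 mm

ET₀ = 0.72 × 7.4 = 5.3280 mm/d
ETc = Kc × ET₀ = 1.00 × 5.3280 = 5.3280 mm/d
Over 5 days: 5.3280 × 5 = 26.640 mm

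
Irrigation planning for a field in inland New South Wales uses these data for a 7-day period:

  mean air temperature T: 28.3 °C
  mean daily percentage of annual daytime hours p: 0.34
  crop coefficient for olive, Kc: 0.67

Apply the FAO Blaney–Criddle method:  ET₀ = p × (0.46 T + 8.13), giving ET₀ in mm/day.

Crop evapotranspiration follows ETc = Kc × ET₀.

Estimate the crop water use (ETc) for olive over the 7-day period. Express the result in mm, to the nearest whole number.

34 mm

ET₀ = 0.34 × (0.46 × 28.3 + 8.13) = 0.34 × 21.148 = 7.1903 mm/d
ETc = Kc × ET₀ = 0.67 × 7.1903 = 4.8175 mm/d
Over 7 days: 4.8175 × 7 = 33.723 mm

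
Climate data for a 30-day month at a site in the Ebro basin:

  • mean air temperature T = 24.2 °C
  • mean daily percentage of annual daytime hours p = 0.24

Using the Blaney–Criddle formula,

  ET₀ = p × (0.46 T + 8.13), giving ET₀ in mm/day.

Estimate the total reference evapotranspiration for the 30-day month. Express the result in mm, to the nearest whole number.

139 mm

ET₀ = 0.24 × (0.46 × 24.2 + 8.13) = 0.24 × 19.262 = 4.6229 mm/d
Monthly total = 4.6229 × 30 = 138.687 mm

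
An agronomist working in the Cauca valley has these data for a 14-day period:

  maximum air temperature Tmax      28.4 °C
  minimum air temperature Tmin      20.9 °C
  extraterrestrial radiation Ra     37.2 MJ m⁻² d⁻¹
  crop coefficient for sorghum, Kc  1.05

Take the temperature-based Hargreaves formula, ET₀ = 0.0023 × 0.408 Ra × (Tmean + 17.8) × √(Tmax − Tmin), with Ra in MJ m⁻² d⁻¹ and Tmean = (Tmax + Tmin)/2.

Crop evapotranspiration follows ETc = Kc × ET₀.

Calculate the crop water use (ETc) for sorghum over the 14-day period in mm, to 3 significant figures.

Tmean = (28.4 + 20.9)/2 = 24.65 °C
0.408 Ra = 0.408 × 37.2 = 15.1776 mm/d equivalent
ET₀ = 0.0023 × 15.1776 × (24.65 + 17.8) × √7.5 = 0.0023 × 15.1776 × 42.45 × 2.7386 = 4.0582 mm/d
ETc = Kc × ET₀ = 1.05 × 4.0582 = 4.2611 mm/d
Over 14 days: 4.2611 × 14 = 59.655 mm

59.7 mm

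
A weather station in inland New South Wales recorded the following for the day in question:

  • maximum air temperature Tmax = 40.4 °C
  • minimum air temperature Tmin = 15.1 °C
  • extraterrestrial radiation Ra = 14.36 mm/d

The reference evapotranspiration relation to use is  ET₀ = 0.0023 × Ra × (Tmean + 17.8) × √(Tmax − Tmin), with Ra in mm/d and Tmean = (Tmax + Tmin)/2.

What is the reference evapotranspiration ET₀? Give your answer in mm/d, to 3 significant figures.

7.57 mm/d

Tmean = (40.4 + 15.1)/2 = 27.75 °C
ET₀ = 0.0023 × 14.36 × (27.75 + 17.8) × √25.3 = 0.0023 × 14.36 × 45.55 × 5.0299 = 7.5671 mm/d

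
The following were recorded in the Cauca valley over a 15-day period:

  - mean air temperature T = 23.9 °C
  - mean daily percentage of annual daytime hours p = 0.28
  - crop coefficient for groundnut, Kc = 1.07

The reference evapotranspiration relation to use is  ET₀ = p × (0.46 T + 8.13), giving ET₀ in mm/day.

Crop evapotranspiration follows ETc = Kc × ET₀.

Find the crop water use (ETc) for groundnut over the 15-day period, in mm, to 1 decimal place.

85.9 mm

ET₀ = 0.28 × (0.46 × 23.9 + 8.13) = 0.28 × 19.124 = 5.3547 mm/d
ETc = Kc × ET₀ = 1.07 × 5.3547 = 5.7295 mm/d
Over 15 days: 5.7295 × 15 = 85.943 mm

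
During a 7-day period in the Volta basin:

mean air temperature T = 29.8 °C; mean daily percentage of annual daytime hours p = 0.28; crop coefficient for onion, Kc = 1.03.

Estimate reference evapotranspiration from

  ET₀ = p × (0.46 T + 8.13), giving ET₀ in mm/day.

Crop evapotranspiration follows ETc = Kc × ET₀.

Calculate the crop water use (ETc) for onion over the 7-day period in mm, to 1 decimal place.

ET₀ = 0.28 × (0.46 × 29.8 + 8.13) = 0.28 × 21.838 = 6.1146 mm/d
ETc = Kc × ET₀ = 1.03 × 6.1146 = 6.2980 mm/d
Over 7 days: 6.2980 × 7 = 44.086 mm

44.1 mm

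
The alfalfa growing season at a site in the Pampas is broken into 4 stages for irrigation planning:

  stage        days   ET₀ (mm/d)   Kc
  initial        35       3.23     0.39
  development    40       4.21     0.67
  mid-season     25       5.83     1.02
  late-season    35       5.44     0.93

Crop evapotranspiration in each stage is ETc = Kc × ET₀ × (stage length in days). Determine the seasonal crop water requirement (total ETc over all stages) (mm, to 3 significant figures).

initial: 0.39 × 3.23 × 35 = 44.09 mm
development: 0.67 × 4.21 × 40 = 112.83 mm
mid-season: 1.02 × 5.83 × 25 = 148.67 mm
late-season: 0.93 × 5.44 × 35 = 177.07 mm
Seasonal total = 482.66 mm

483 mm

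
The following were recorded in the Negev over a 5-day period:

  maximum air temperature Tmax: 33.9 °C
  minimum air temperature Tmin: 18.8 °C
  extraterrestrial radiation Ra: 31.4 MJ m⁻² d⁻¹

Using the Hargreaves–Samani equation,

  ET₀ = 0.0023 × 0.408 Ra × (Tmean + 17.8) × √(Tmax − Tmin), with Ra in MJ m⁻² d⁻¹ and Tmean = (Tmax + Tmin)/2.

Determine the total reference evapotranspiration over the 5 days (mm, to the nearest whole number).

25 mm

Tmean = (33.9 + 18.8)/2 = 26.35 °C
0.408 Ra = 0.408 × 31.4 = 12.8112 mm/d equivalent
ET₀ = 0.0023 × 12.8112 × (26.35 + 17.8) × √15.1 = 0.0023 × 12.8112 × 44.15 × 3.8859 = 5.0552 mm/d
Over 5 days: 5.0552 × 5 = 25.276 mm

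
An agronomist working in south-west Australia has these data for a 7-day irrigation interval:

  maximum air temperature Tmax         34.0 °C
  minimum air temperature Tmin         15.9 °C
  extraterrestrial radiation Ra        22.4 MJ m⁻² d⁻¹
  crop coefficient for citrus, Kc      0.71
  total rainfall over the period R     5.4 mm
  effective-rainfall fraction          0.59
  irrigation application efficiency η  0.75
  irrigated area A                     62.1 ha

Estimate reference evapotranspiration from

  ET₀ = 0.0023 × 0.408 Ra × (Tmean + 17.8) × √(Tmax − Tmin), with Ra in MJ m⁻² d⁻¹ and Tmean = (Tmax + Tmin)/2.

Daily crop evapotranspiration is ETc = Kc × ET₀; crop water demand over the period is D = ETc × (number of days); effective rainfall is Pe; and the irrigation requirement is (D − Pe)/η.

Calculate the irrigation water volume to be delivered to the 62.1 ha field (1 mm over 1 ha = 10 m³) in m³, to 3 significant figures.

Tmean = (34.0 + 15.9)/2 = 24.95 °C
0.408 Ra = 0.408 × 22.4 = 9.1392 mm/d equivalent
ET₀ = 0.0023 × 9.1392 × (24.95 + 17.8) × √18.1 = 0.0023 × 9.1392 × 42.75 × 4.2544 = 3.8231 mm/d
ETc = Kc × ET₀ = 0.71 × 3.8231 = 2.7144 mm/d
Crop demand D = ETc × 7 d = 2.7144 × 7 = 19.001 mm
Pe = 0.59 × 5.4 = 3.186 mm
D − Pe = 19.001 − 3.186 = 15.815 mm
Gross irrigation = 15.815 / 0.75 = 21.087 mm
Volume = 21.087 mm × 62.1 ha × 10 = 13095.0 m³

13100 m³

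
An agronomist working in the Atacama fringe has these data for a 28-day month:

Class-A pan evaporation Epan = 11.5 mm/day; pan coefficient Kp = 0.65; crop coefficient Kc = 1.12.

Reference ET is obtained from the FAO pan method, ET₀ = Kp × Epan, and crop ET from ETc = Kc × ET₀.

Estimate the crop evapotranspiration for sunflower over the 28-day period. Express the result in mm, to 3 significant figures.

ET₀ = 0.65 × 11.5 = 7.4750 mm/d
ETc = Kc × ET₀ = 1.12 × 7.4750 = 8.3720 mm/d
Over 28 days: 8.3720 × 28 = 234.416 mm

234 mm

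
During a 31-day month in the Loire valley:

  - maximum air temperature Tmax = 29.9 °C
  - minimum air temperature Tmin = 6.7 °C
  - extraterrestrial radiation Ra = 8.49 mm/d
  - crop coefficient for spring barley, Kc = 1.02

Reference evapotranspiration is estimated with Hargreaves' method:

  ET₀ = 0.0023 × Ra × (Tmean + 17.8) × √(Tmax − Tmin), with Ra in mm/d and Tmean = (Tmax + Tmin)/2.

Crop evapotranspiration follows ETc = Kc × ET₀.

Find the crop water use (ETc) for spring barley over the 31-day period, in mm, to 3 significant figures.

107 mm

Tmean = (29.9 + 6.7)/2 = 18.30 °C
ET₀ = 0.0023 × 8.49 × (18.30 + 17.8) × √23.2 = 0.0023 × 8.49 × 36.10 × 4.8166 = 3.3953 mm/d
ETc = Kc × ET₀ = 1.02 × 3.3953 = 3.4632 mm/d
Over 31 days: 3.4632 × 31 = 107.359 mm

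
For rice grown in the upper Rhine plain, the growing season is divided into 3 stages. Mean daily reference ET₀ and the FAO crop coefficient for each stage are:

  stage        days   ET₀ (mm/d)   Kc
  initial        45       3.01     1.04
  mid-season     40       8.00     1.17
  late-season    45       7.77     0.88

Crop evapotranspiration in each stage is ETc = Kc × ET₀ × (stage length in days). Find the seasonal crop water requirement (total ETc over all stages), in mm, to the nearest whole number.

initial: 1.04 × 3.01 × 45 = 140.87 mm
mid-season: 1.17 × 8.00 × 40 = 374.40 mm
late-season: 0.88 × 7.77 × 45 = 307.69 mm
Seasonal total = 822.96 mm

823 mm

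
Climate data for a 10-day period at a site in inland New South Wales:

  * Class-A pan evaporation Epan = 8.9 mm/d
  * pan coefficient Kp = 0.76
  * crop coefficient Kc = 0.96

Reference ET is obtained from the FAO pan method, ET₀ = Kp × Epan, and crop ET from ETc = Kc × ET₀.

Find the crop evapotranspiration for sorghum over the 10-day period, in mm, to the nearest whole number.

ET₀ = 0.76 × 8.9 = 6.7640 mm/d
ETc = Kc × ET₀ = 0.96 × 6.7640 = 6.4934 mm/d
Over 10 days: 6.4934 × 10 = 64.934 mm

65 mm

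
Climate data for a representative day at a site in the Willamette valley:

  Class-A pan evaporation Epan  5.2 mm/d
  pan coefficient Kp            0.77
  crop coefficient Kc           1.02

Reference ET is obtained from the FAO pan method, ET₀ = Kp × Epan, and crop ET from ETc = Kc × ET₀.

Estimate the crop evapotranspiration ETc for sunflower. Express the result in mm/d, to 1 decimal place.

4.1 mm/d

ET₀ = 0.77 × 5.2 = 4.0040 mm/d
ETc = Kc × ET₀ = 1.02 × 4.0040 = 4.0841 mm/d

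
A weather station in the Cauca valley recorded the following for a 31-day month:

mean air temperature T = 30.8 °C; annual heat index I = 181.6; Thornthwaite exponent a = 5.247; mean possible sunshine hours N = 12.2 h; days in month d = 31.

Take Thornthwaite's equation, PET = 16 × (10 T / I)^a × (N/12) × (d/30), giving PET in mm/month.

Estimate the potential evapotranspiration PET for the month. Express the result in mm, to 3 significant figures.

269 mm

10T/I = 10 × 30.8 / 181.6 = 1.6960
(10T/I)^a = 1.6960^5.247 = 15.9881
Uncorrected PET = 16 × 15.9881 = 255.810 mm
Correction = (N/12)(d/30) = (12.2/12)(31/30) = 1.0506
PET = 255.810 × 1.0506 = 268.754 mm/month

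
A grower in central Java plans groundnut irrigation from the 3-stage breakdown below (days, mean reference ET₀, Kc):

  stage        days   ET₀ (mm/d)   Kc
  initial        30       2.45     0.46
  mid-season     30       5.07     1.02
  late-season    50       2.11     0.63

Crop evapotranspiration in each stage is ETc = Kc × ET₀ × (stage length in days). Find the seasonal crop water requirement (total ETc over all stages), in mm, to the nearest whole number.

initial: 0.46 × 2.45 × 30 = 33.81 mm
mid-season: 1.02 × 5.07 × 30 = 155.14 mm
late-season: 0.63 × 2.11 × 50 = 66.47 mm
Seasonal total = 255.42 mm

255 mm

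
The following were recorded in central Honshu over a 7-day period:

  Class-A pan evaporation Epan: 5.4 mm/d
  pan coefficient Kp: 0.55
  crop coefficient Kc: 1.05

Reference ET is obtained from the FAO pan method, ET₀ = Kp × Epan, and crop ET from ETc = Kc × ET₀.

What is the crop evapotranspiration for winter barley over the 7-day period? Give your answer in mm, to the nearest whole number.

22 mm

ET₀ = 0.55 × 5.4 = 2.9700 mm/d
ETc = Kc × ET₀ = 1.05 × 2.9700 = 3.1185 mm/d
Over 7 days: 3.1185 × 7 = 21.830 mm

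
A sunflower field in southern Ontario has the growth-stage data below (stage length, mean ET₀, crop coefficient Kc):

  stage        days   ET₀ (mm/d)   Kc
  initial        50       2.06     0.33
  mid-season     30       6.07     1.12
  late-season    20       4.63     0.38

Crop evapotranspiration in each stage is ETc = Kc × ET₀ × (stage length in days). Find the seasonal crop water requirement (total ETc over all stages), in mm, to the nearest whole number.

273 mm

initial: 0.33 × 2.06 × 50 = 33.99 mm
mid-season: 1.12 × 6.07 × 30 = 203.95 mm
late-season: 0.38 × 4.63 × 20 = 35.19 mm
Seasonal total = 273.13 mm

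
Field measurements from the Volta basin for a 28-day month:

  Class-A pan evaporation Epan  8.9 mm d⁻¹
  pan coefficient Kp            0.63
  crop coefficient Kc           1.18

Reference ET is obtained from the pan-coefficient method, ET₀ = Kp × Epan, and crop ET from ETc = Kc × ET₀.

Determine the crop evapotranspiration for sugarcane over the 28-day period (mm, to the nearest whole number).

ET₀ = 0.63 × 8.9 = 5.6070 mm/d
ETc = Kc × ET₀ = 1.18 × 5.6070 = 6.6163 mm/d
Over 28 days: 6.6163 × 28 = 185.256 mm

185 mm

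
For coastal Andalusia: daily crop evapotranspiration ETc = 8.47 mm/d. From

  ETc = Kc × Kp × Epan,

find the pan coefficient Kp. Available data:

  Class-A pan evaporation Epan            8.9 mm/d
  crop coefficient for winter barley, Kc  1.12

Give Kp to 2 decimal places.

ETc = Kc × Kp × Epan  ⇒  Kp = ETc / (Kc × Epan)
Kp = 8.47 / (1.12 × 8.9) = 8.47 / 9.968 = 0.8497

0.85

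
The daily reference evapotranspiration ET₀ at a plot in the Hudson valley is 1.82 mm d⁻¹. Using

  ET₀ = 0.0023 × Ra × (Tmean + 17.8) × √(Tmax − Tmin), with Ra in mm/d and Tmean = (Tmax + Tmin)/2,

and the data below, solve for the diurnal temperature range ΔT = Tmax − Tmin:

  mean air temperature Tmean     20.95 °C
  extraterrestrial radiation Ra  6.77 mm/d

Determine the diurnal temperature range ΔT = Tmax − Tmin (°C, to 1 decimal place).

√ΔT = ET₀ / [0.0023 × Ra × (Tmean+17.8)] = 1.82 / (0.0023 × 6.77 × 38.75) = 3.0164
ΔT = 3.0164² = 9.099 °C

9.1 °C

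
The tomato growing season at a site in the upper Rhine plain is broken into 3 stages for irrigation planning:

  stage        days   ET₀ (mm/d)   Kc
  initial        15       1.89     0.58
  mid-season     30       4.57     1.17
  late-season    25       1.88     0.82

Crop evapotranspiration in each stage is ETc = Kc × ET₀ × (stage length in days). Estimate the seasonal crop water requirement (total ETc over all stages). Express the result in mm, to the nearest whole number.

215 mm

initial: 0.58 × 1.89 × 15 = 16.44 mm
mid-season: 1.17 × 4.57 × 30 = 160.41 mm
late-season: 0.82 × 1.88 × 25 = 38.54 mm
Seasonal total = 215.39 mm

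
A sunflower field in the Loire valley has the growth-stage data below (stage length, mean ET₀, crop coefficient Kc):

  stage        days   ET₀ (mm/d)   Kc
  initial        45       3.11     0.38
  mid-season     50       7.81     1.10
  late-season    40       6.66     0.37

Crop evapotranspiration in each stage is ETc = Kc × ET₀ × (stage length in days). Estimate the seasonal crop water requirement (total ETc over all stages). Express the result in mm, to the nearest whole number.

initial: 0.38 × 3.11 × 45 = 53.18 mm
mid-season: 1.10 × 7.81 × 50 = 429.55 mm
late-season: 0.37 × 6.66 × 40 = 98.57 mm
Seasonal total = 581.30 mm

581 mm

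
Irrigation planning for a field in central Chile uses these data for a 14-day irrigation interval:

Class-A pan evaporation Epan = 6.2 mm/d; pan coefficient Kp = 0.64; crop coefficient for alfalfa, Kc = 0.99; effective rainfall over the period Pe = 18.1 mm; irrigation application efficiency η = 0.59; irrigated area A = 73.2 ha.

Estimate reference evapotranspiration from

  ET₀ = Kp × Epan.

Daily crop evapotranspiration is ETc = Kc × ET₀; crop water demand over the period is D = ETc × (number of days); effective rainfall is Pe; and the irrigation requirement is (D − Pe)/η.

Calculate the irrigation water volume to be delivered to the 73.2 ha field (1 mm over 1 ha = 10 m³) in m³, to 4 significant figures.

ET₀ = 0.64 × 6.2 = 3.9680 mm/d
ETc = Kc × ET₀ = 0.99 × 3.9680 = 3.9283 mm/d
Crop demand D = ETc × 14 d = 3.9283 × 14 = 54.996 mm
D − Pe = 54.996 − 18.1 = 36.896 mm
Gross irrigation = 36.896 / 0.59 = 62.536 mm
Volume = 62.536 mm × 73.2 ha × 10 = 45776.4 m³

45780 m³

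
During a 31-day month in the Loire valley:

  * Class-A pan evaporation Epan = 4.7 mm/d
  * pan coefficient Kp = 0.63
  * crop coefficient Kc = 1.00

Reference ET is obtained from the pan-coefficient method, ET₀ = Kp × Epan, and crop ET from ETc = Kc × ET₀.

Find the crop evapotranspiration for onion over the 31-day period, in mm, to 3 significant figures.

ET₀ = 0.63 × 4.7 = 2.9610 mm/d
ETc = Kc × ET₀ = 1.00 × 2.9610 = 2.9610 mm/d
Over 31 days: 2.9610 × 31 = 91.791 mm

91.8 mm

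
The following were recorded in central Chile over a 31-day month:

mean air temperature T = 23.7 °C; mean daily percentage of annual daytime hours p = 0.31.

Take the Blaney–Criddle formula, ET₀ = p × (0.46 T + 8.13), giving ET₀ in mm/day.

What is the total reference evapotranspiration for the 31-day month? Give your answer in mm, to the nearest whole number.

ET₀ = 0.31 × (0.46 × 23.7 + 8.13) = 0.31 × 19.032 = 5.8999 mm/d
Monthly total = 5.8999 × 31 = 182.897 mm

183 mm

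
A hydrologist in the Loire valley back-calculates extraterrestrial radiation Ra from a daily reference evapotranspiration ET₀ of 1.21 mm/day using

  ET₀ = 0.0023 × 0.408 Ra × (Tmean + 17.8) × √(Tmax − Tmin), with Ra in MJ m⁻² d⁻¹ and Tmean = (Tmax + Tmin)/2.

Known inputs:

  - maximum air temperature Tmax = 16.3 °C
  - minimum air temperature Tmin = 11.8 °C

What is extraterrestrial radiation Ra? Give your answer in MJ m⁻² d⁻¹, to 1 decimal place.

Tmean = (16.3+11.8)/2 = 14.05 °C; ΔT = 4.5
Ra = ET₀ / [0.0023 × 0.408 × (Tmean+17.8) × √ΔT]
   = 1.21 / (0.0023 × 0.408 × 31.85 × 2.1213) = 19.085 MJ m⁻² d⁻¹

19.1 MJ m⁻² d⁻¹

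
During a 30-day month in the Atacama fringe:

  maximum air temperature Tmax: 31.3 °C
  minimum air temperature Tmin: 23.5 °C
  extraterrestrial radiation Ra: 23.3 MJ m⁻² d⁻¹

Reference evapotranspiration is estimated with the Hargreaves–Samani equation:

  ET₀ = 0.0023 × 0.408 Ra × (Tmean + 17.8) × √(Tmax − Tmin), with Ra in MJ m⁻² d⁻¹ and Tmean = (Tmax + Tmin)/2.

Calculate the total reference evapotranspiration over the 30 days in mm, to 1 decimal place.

Tmean = (31.3 + 23.5)/2 = 27.40 °C
0.408 Ra = 0.408 × 23.3 = 9.5064 mm/d equivalent
ET₀ = 0.0023 × 9.5064 × (27.40 + 17.8) × √7.8 = 0.0023 × 9.5064 × 45.20 × 2.7928 = 2.7601 mm/d
Over 30 days: 2.7601 × 30 = 82.803 mm

82.8 mm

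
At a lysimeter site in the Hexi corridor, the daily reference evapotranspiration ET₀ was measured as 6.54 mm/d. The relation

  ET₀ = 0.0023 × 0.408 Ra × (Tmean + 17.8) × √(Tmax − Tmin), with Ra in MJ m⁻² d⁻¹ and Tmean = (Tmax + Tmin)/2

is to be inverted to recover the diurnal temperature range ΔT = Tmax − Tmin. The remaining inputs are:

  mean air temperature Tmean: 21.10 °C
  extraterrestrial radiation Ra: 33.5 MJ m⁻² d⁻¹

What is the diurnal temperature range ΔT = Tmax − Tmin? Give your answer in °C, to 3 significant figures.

28.6 °C

√ΔT = ET₀ / [0.0023 × 0.408 × Ra × (Tmean+17.8)] = 6.54 / (0.0023 × 13.6680 × 38.90) = 5.3480
ΔT = 5.3480² = 28.601 °C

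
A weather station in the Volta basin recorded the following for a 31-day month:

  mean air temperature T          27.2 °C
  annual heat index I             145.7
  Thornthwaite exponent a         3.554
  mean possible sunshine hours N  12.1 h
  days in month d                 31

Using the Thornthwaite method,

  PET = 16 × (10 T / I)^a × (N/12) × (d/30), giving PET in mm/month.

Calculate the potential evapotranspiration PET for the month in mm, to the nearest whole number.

153 mm

10T/I = 10 × 27.2 / 145.7 = 1.8668
(10T/I)^a = 1.8668^3.554 = 9.1935
Uncorrected PET = 16 × 9.1935 = 147.096 mm
Correction = (N/12)(d/30) = (12.1/12)(31/30) = 1.0419
PET = 147.096 × 1.0419 = 153.259 mm/month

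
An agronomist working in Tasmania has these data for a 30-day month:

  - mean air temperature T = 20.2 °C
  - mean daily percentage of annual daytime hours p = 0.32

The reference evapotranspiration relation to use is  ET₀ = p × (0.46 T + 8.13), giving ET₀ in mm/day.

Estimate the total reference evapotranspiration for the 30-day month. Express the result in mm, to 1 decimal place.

ET₀ = 0.32 × (0.46 × 20.2 + 8.13) = 0.32 × 17.422 = 5.5750 mm/d
Monthly total = 5.5750 × 30 = 167.250 mm

167.3 mm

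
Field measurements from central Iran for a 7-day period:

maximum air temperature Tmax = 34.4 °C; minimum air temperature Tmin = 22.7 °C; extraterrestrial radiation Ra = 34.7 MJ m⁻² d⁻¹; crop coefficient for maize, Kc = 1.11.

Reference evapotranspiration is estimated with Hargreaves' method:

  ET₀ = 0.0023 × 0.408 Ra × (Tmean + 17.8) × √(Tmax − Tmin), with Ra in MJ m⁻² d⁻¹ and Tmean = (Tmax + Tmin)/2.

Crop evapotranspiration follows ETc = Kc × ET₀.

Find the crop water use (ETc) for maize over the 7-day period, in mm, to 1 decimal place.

Tmean = (34.4 + 22.7)/2 = 28.55 °C
0.408 Ra = 0.408 × 34.7 = 14.1576 mm/d equivalent
ET₀ = 0.0023 × 14.1576 × (28.55 + 17.8) × √11.7 = 0.0023 × 14.1576 × 46.35 × 3.4205 = 5.1625 mm/d
ETc = Kc × ET₀ = 1.11 × 5.1625 = 5.7304 mm/d
Over 7 days: 5.7304 × 7 = 40.113 mm

40.1 mm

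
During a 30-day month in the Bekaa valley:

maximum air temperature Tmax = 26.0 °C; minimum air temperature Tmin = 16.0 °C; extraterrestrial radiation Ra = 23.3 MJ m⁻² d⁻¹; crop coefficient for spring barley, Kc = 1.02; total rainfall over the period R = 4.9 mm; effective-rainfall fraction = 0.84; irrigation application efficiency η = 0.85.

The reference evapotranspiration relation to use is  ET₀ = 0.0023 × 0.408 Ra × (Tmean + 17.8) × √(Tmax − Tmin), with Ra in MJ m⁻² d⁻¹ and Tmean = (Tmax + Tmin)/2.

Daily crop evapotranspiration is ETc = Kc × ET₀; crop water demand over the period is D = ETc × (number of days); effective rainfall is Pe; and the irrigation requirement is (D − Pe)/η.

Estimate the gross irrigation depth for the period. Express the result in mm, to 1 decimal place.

Tmean = (26.0 + 16.0)/2 = 21.00 °C
0.408 Ra = 0.408 × 23.3 = 9.5064 mm/d equivalent
ET₀ = 0.0023 × 9.5064 × (21.00 + 17.8) × √10.0 = 0.0023 × 9.5064 × 38.80 × 3.1623 = 2.6827 mm/d
ETc = Kc × ET₀ = 1.02 × 2.6827 = 2.7364 mm/d
Crop demand D = ETc × 30 d = 2.7364 × 30 = 82.092 mm
Pe = 0.84 × 4.9 = 4.116 mm
D − Pe = 82.092 − 4.116 = 77.976 mm
Gross irrigation = 77.976 / 0.85 = 91.736 mm

91.7 mm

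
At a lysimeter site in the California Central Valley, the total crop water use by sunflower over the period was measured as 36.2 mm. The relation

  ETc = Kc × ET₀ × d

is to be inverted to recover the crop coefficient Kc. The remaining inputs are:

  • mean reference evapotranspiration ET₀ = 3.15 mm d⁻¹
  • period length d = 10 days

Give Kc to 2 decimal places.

1.15

ETc = Kc × ET₀ × d  ⇒  Kc = ETc / (ET₀ × d)
Kc = 36.2 / (3.15 × 10) = 36.2 / 31.50 = 1.1492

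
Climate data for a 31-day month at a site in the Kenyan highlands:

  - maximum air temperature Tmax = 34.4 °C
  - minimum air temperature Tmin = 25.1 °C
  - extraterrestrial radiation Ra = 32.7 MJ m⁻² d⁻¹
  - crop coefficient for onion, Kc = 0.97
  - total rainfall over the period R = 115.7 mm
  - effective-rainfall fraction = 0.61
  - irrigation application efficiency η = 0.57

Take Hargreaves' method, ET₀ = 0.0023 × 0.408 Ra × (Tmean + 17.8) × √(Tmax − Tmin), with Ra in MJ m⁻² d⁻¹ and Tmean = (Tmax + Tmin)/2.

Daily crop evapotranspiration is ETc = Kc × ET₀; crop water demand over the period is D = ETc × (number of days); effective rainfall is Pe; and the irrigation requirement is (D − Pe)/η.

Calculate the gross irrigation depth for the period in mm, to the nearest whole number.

Tmean = (34.4 + 25.1)/2 = 29.75 °C
0.408 Ra = 0.408 × 32.7 = 13.3416 mm/d equivalent
ET₀ = 0.0023 × 13.3416 × (29.75 + 17.8) × √9.3 = 0.0023 × 13.3416 × 47.55 × 3.0496 = 4.4497 mm/d
ETc = Kc × ET₀ = 0.97 × 4.4497 = 4.3162 mm/d
Crop demand D = ETc × 31 d = 4.3162 × 31 = 133.802 mm
Pe = 0.61 × 115.7 = 70.577 mm
D − Pe = 133.802 − 70.577 = 63.225 mm
Gross irrigation = 63.225 / 0.57 = 110.921 mm

111 mm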